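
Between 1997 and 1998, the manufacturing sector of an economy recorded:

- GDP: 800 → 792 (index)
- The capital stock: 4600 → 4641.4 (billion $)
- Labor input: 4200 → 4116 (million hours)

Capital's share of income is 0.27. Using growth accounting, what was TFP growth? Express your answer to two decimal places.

GDP growth = (792 − 800) / 800 = -1%.
The capital stock growth = (4641.4 − 4600) / 4600 = 0.9%.
Labor input growth = (4116 − 4200) / 4200 = -2%.
Labor's share = 1 − 0.27 = 0.73.
The capital stock: 0.27 × 0.9 = 0.243 pp.
Labor input: 0.73 × (-2) = -1.46 pp.
TFP growth = -1 + 1.217 = 0.217%.

0.22%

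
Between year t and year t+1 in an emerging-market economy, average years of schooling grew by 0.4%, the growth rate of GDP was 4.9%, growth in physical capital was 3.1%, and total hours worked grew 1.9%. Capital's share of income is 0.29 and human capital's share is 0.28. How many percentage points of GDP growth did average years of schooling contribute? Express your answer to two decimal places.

Contribution = share × growth = 0.28 × 0.4 = 0.112 pp.

0.11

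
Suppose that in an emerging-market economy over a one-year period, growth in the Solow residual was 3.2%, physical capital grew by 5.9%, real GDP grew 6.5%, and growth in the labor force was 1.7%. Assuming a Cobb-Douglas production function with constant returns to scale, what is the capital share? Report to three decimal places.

gY = gA + α·gK + (1−α)·gL, so gY − gA − gL = α(gK − gL).
6.5 − 3.2 − 1.7 = α × (5.9 − 1.7).
1.6 = 4.2 α, so α = 0.38095.

α = 0.381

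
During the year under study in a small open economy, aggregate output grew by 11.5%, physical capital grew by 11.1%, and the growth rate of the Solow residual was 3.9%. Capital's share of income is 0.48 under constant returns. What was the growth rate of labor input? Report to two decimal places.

Labor's share = 1 − 0.48 = 0.52.
gY = gA + 0.48×11.1 + 0.52×g.
0.52×g = 11.5 − 3.9 − 5.328 = 2.272.
g = 2.272 / 0.52 = 4.3692%.

4.37%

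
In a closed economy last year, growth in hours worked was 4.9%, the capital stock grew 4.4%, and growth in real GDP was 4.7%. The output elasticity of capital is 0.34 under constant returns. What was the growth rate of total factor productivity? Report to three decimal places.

Labor's share = 1 − 0.34 = 0.66.
The capital stock: 0.34 × 4.4 = 1.496 pp.
Hours worked: 0.66 × 4.9 = 3.234 pp.
TFP growth = 4.7 − 4.73 = -0.03%.

-0.030%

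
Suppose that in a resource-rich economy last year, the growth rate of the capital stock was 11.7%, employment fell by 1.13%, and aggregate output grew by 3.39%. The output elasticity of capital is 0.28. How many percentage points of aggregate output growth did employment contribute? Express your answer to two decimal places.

-0.81 pp

Labor's share = 1 − 0.28 = 0.72.
Contribution = share × growth = 0.72 × (-1.13) = -0.8136 pp.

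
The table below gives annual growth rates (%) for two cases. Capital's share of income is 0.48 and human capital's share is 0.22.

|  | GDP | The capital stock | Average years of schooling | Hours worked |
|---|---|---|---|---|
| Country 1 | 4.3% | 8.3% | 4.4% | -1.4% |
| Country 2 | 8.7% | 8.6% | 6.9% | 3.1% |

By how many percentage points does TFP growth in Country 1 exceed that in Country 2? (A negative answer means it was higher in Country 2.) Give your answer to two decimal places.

Labor's share = 1 − 0.48 − 0.22 = 0.3.
Country 1: TFP = 4.3 − 3.984 − 0.968 + 0.42 = -0.232%.
Country 2: TFP = 8.7 − 4.128 − 1.518 − 0.93 = 2.124%.
Difference = -0.232 − (2.124) = -2.356 pp.

-2.36 percentage points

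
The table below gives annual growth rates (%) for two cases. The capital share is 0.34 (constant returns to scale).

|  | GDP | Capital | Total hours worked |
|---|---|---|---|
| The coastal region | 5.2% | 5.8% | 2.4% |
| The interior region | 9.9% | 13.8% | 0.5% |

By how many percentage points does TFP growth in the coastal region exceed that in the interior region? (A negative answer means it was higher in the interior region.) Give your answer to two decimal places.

Labor's share = 1 − 0.34 = 0.66.
The coastal region: TFP = 5.2 − 1.972 − 1.584 = 1.644%.
The interior region: TFP = 9.9 − 4.692 − 0.33 = 4.878%.
Difference = 1.644 − (4.878) = -3.234 pp.

-3.23 percentage points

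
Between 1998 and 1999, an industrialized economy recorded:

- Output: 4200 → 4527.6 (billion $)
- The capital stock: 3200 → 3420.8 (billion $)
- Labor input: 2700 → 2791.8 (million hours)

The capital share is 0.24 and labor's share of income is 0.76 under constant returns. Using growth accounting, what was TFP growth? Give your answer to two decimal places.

TFP grew 3.56%.

Output growth = (4527.6 − 4200) / 4200 = 7.8%.
The capital stock growth = (3420.8 − 3200) / 3200 = 6.9%.
Labor input growth = (2791.8 − 2700) / 2700 = 3.4%.
Labor's share = 1 − 0.24 = 0.76.
The capital stock: 0.24 × 6.9 = 1.656 pp.
Labor input: 0.76 × 3.4 = 2.584 pp.
TFP growth = 7.8 − 4.24 = 3.56%.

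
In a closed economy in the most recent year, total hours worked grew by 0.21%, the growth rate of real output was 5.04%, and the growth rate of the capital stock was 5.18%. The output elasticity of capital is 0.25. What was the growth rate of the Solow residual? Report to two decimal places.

Labor's share = 1 − 0.25 = 0.75.
The capital stock: 0.25 × 5.18 = 1.295 pp.
Total hours worked: 0.75 × 0.21 = 0.1575 pp.
TFP growth = 5.04 − 1.4525 = 3.5875%.

3.59%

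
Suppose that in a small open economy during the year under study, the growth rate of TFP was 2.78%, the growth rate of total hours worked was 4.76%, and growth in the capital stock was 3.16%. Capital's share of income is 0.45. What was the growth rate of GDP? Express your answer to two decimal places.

6.82%

Labor's share = 1 − 0.45 = 0.55.
The capital stock: 0.45 × 3.16 = 1.422 pp.
Total hours worked: 0.55 × 4.76 = 2.618 pp.
Output growth = 2.78 + 4.04 = 6.82%.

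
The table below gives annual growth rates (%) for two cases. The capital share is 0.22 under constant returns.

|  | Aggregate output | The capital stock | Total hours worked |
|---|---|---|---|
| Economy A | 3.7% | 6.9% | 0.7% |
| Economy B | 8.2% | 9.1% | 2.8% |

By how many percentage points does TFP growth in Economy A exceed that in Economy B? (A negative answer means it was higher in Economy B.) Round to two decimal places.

Labor's share = 1 − 0.22 = 0.78.
Economy A: TFP = 3.7 − 1.518 − 0.546 = 1.636%.
Economy B: TFP = 8.2 − 2.002 − 2.184 = 4.014%.
Difference = 1.636 − (4.014) = -2.378 pp.

-2.38 percentage points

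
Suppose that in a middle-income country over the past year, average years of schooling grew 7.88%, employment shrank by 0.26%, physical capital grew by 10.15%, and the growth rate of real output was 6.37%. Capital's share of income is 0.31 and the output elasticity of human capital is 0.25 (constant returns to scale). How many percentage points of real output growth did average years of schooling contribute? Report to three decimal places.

Contribution = share × growth = 0.25 × 7.88 = 1.97 pp.

1.970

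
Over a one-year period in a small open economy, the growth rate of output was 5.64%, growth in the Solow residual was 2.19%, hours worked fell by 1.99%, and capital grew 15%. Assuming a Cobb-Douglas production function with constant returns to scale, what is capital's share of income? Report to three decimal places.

Capital's share of income is 0.320.

gY = gA + α·gK + (1−α)·gL, so gY − gA − gL = α(gK − gL).
5.64 − 2.19 + 1.99 = α × (15 − (-1.99)).
5.44 = 16.99 α, so α = 0.32019.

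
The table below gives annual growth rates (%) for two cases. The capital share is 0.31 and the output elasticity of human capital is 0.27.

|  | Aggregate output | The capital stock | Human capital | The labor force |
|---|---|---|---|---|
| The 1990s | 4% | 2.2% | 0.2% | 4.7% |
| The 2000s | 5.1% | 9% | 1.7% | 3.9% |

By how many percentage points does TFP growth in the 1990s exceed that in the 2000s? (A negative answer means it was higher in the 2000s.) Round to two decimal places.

1.08 percentage points

Labor's share = 1 − 0.31 − 0.27 = 0.42.
The 1990s: TFP = 4 − 0.682 − 0.054 − 1.974 = 1.29%.
The 2000s: TFP = 5.1 − 2.79 − 0.459 − 1.638 = 0.213%.
Difference = 1.29 − (0.213) = 1.077 pp.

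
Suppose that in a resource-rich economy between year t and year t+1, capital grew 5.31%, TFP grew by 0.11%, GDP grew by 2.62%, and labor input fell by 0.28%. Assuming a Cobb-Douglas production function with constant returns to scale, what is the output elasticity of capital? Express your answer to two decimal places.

gY = gA + α·gK + (1−α)·gL, so gY − gA − gL = α(gK − gL).
2.62 − 0.11 + 0.28 = α × (5.31 − (-0.28)).
2.79 = 5.59 α, so α = 0.4991.

0.50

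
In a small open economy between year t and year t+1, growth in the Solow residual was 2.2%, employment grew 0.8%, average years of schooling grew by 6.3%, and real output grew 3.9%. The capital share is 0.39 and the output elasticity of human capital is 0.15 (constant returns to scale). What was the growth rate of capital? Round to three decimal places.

0.992%

Labor's share = 1 − 0.39 − 0.15 = 0.46.
gY = gA + 0.15×6.3 + 0.46×0.8 + 0.39×g.
0.39×g = 3.9 − 2.2 − 1.313 = 0.387.
g = 0.387 / 0.39 = 0.99231%.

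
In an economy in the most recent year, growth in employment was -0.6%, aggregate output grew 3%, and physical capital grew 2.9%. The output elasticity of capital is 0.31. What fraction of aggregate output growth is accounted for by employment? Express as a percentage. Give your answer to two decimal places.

Labor's share = 1 − 0.31 = 0.69.
Employment contributed 0.69 × (-0.6) = -0.414 pp.
Share of growth = -0.414 / 3 × 100 = -13.8%.

Employment accounted for -13.80% of growth.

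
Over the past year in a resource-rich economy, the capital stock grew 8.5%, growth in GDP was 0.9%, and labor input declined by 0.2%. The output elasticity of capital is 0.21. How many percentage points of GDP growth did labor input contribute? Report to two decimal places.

Labor's share = 1 − 0.21 = 0.79.
Contribution = share × growth = 0.79 × (-0.2) = -0.158 pp.

-0.16 percentage points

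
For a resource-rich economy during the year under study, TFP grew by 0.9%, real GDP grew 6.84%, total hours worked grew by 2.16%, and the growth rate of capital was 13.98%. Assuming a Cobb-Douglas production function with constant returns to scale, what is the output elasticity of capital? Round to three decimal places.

The output elasticity of capital is 0.320.

gY = gA + α·gK + (1−α)·gL, so gY − gA − gL = α(gK − gL).
6.84 − 0.9 − 2.16 = α × (13.98 − 2.16).
3.78 = 11.82 α, so α = 0.3198.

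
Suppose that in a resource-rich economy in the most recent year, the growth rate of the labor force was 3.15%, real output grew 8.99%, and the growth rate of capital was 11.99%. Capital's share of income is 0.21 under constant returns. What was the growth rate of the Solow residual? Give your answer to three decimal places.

Labor's share = 1 − 0.21 = 0.79.
Capital: 0.21 × 11.99 = 2.5179 pp.
The labor force: 0.79 × 3.15 = 2.4885 pp.
TFP growth = 8.99 − 5.0064 = 3.9836%.

The Solow residual growth was 3.984%.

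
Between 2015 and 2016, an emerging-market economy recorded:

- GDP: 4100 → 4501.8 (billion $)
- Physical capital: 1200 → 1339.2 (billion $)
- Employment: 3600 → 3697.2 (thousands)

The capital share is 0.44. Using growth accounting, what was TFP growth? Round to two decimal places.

GDP growth = (4501.8 − 4100) / 4100 = 9.8%.
Physical capital growth = (1339.2 − 1200) / 1200 = 11.6%.
Employment growth = (3697.2 − 3600) / 3600 = 2.7%.
Labor's share = 1 − 0.44 = 0.56.
Physical capital: 0.44 × 11.6 = 5.104 pp.
Employment: 0.56 × 2.7 = 1.512 pp.
TFP growth = 9.8 − 6.616 = 3.184%.

3.18%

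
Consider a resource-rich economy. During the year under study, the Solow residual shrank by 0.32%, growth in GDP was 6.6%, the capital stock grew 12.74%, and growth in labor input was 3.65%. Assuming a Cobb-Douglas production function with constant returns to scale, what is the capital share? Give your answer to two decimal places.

gY = gA + α·gK + (1−α)·gL, so gY − gA − gL = α(gK − gL).
6.6 + 0.32 − 3.65 = α × (12.74 − 3.65).
3.27 = 9.09 α, so α = 0.3597.

The capital share is 0.36.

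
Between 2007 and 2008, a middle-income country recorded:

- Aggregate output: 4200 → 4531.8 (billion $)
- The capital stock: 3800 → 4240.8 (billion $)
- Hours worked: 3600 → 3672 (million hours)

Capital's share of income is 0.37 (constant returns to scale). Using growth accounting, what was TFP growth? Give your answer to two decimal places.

TFP growth was 2.35%.

Aggregate output growth = (4531.8 − 4200) / 4200 = 7.9%.
The capital stock growth = (4240.8 − 3800) / 3800 = 11.6%.
Hours worked growth = (3672 − 3600) / 3600 = 2%.
Labor's share = 1 − 0.37 = 0.63.
The capital stock: 0.37 × 11.6 = 4.292 pp.
Hours worked: 0.63 × 2 = 1.26 pp.
TFP growth = 7.9 − 5.552 = 2.348%.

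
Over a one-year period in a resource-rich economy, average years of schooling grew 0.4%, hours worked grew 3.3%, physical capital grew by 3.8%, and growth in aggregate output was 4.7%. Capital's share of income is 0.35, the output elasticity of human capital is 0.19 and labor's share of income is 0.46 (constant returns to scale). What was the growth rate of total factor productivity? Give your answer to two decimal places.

1.78%

Labor's share = 1 − 0.35 − 0.19 = 0.46.
Physical capital: 0.35 × 3.8 = 1.33 pp.
Average years of schooling: 0.19 × 0.4 = 0.076 pp.
Hours worked: 0.46 × 3.3 = 1.518 pp.
TFP growth = 4.7 − 2.924 = 1.776%.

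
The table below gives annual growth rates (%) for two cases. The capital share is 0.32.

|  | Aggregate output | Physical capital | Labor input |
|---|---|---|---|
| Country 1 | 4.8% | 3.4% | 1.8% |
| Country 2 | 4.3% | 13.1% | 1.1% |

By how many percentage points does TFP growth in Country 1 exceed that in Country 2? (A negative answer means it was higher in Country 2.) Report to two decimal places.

3.13 percentage points

Labor's share = 1 − 0.32 = 0.68.
Country 1: TFP = 4.8 − 1.088 − 1.224 = 2.488%.
Country 2: TFP = 4.3 − 4.192 − 0.748 = -0.64%.
Difference = 2.488 − (-0.64) = 3.128 pp.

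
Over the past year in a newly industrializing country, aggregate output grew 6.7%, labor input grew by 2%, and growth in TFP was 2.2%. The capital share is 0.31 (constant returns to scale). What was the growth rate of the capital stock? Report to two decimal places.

Labor's share = 1 − 0.31 = 0.69.
gY = gA + 0.69×2 + 0.31×g.
0.31×g = 6.7 − 2.2 − 1.38 = 3.12.
g = 3.12 / 0.31 = 10.0645%.

The capital stock growth was 10.06%.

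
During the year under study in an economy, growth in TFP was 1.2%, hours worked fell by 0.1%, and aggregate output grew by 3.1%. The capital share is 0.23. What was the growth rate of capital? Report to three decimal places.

8.596%

Labor's share = 1 − 0.23 = 0.77.
gY = gA + 0.77×(-0.1) + 0.23×g.
0.23×g = 3.1 − 1.2 + 0.077 = 1.977.
g = 1.977 / 0.23 = 8.59565%.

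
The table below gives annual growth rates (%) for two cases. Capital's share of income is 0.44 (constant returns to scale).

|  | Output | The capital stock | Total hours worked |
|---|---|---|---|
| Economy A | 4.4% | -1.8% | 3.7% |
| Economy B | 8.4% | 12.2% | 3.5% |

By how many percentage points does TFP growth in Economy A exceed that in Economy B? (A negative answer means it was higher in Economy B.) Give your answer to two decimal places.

2.05 percentage points

Labor's share = 1 − 0.44 = 0.56.
Economy A: TFP = 4.4 + 0.792 − 2.072 = 3.12%.
Economy B: TFP = 8.4 − 5.368 − 1.96 = 1.072%.
Difference = 3.12 − (1.072) = 2.048 pp.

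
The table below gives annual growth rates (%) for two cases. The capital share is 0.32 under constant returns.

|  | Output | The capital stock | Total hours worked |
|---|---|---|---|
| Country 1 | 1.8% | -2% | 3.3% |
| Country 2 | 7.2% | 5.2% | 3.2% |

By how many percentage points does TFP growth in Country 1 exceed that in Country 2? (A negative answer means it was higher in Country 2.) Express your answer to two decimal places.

-3.16 percentage points

Labor's share = 1 − 0.32 = 0.68.
Country 1: TFP = 1.8 + 0.64 − 2.244 = 0.196%.
Country 2: TFP = 7.2 − 1.664 − 2.176 = 3.36%.
Difference = 0.196 − (3.36) = -3.164 pp.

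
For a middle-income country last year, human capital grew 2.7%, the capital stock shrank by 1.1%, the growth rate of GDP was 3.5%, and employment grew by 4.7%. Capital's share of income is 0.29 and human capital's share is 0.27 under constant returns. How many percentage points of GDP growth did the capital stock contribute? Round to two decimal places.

-0.32 percentage points

Contribution = share × growth = 0.29 × (-1.1) = -0.319 pp.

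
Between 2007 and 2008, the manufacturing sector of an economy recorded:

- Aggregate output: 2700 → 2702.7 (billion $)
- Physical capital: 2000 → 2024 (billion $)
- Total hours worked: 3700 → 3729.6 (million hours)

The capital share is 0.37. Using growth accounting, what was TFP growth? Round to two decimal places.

Aggregate output growth = (2702.7 − 2700) / 2700 = 0.1%.
Physical capital growth = (2024 − 2000) / 2000 = 1.2%.
Total hours worked growth = (3729.6 − 3700) / 3700 = 0.8%.
Labor's share = 1 − 0.37 = 0.63.
Physical capital: 0.37 × 1.2 = 0.444 pp.
Total hours worked: 0.63 × 0.8 = 0.504 pp.
TFP growth = 0.1 − 0.948 = -0.848%.

-0.85%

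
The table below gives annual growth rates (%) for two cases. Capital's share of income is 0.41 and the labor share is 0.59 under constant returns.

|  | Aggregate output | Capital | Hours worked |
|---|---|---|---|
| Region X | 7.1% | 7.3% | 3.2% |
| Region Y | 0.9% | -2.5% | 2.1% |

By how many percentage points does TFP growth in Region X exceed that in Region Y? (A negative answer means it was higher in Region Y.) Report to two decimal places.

1.53 percentage points

Labor's share = 1 − 0.41 = 0.59.
Region X: TFP = 7.1 − 2.993 − 1.888 = 2.219%.
Region Y: TFP = 0.9 + 1.025 − 1.239 = 0.686%.
Difference = 2.219 − (0.686) = 1.533 pp.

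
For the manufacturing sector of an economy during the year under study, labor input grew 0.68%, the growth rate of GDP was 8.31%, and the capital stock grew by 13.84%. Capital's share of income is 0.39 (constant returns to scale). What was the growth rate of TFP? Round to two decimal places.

Labor's share = 1 − 0.39 = 0.61.
The capital stock: 0.39 × 13.84 = 5.3976 pp.
Labor input: 0.61 × 0.68 = 0.4148 pp.
TFP growth = 8.31 − 5.8124 = 2.4976%.

TFP grew 2.50%.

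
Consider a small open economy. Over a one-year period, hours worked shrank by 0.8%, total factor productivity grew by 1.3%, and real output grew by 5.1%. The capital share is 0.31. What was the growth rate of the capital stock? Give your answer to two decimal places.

Labor's share = 1 − 0.31 = 0.69.
gY = gA + 0.69×(-0.8) + 0.31×g.
0.31×g = 5.1 − 1.3 + 0.552 = 4.352.
g = 4.352 / 0.31 = 14.0387%.

14.04%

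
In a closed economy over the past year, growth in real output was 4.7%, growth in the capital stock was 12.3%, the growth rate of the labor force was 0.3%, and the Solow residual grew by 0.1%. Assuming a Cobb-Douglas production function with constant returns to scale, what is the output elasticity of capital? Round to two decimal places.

0.36

gY = gA + α·gK + (1−α)·gL, so gY − gA − gL = α(gK − gL).
4.7 − 0.1 − 0.3 = α × (12.3 − 0.3).
4.3 = 12 α, so α = 0.3583.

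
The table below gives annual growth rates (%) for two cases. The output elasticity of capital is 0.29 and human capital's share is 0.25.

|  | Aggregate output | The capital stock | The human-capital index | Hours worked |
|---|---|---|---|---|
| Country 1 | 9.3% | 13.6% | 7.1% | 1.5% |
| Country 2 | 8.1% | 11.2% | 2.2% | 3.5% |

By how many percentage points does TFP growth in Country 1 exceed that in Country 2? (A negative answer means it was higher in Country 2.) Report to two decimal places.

0.20 percentage points

Labor's share = 1 − 0.29 − 0.25 = 0.46.
Country 1: TFP = 9.3 − 3.944 − 1.775 − 0.69 = 2.891%.
Country 2: TFP = 8.1 − 3.248 − 0.55 − 1.61 = 2.692%.
Difference = 2.891 − (2.692) = 0.199 pp.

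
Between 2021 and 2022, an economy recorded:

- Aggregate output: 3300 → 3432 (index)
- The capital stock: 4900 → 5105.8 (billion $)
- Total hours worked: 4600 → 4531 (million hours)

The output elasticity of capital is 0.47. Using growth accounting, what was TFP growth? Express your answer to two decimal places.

2.82%

Aggregate output growth = (3432 − 3300) / 3300 = 4%.
The capital stock growth = (5105.8 − 4900) / 4900 = 4.2%.
Total hours worked growth = (4531 − 4600) / 4600 = -1.5%.
Labor's share = 1 − 0.47 = 0.53.
The capital stock: 0.47 × 4.2 = 1.974 pp.
Total hours worked: 0.53 × (-1.5) = -0.795 pp.
TFP growth = 4 − 1.179 = 2.821%.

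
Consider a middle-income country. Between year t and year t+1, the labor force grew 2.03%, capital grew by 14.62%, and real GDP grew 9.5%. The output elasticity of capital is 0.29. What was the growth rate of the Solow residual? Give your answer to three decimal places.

3.819%

Labor's share = 1 − 0.29 = 0.71.
Capital: 0.29 × 14.62 = 4.2398 pp.
The labor force: 0.71 × 2.03 = 1.4413 pp.
TFP growth = 9.5 − 5.6811 = 3.8189%.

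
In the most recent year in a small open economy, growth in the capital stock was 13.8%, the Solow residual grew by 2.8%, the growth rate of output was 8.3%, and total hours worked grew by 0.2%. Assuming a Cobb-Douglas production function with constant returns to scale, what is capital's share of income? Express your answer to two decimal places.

Capital's share of income is 0.39.

gY = gA + α·gK + (1−α)·gL, so gY − gA − gL = α(gK − gL).
8.3 − 2.8 − 0.2 = α × (13.8 − 0.2).
5.3 = 13.6 α, so α = 0.3897.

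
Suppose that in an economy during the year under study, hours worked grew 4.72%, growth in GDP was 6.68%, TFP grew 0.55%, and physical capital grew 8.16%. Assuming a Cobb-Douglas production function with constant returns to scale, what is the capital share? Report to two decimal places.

0.41

gY = gA + α·gK + (1−α)·gL, so gY − gA − gL = α(gK − gL).
6.68 − 0.55 − 4.72 = α × (8.16 − 4.72).
1.41 = 3.44 α, so α = 0.4099.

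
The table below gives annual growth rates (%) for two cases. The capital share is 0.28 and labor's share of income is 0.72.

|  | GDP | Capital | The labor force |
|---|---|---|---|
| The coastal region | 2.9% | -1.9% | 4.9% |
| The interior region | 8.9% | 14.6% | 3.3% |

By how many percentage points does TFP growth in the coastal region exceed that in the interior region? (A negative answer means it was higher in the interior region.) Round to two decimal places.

Labor's share = 1 − 0.28 = 0.72.
The coastal region: TFP = 2.9 + 0.532 − 3.528 = -0.096%.
The interior region: TFP = 8.9 − 4.088 − 2.376 = 2.436%.
Difference = -0.096 − (2.436) = -2.532 pp.

-2.53 percentage points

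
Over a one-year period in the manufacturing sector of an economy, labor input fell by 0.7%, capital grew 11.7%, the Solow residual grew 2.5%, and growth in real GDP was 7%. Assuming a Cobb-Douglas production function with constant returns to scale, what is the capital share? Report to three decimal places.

gY = gA + α·gK + (1−α)·gL, so gY − gA − gL = α(gK − gL).
7 − 2.5 + 0.7 = α × (11.7 − (-0.7)).
5.2 = 12.4 α, so α = 0.41935.

The capital share is 0.419.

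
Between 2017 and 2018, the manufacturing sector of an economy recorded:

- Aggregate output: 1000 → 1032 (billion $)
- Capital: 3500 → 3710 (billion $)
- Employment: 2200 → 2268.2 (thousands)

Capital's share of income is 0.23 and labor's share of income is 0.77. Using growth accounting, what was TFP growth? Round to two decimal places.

-0.57%

Aggregate output growth = (1032 − 1000) / 1000 = 3.2%.
Capital growth = (3710 − 3500) / 3500 = 6%.
Employment growth = (2268.2 − 2200) / 2200 = 3.1%.
Labor's share = 1 − 0.23 = 0.77.
Capital: 0.23 × 6 = 1.38 pp.
Employment: 0.77 × 3.1 = 2.387 pp.
TFP growth = 3.2 − 3.767 = -0.567%.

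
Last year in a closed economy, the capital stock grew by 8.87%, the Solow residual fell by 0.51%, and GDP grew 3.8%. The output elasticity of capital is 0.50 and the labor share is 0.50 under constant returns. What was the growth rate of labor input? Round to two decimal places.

Labor's share = 1 − 0.5 = 0.5.
gY = gA + 0.5×8.87 + 0.5×g.
0.5×g = 3.8 + 0.51 − 4.435 = -0.125.
g = -0.125 / 0.5 = -0.25%.

-0.25%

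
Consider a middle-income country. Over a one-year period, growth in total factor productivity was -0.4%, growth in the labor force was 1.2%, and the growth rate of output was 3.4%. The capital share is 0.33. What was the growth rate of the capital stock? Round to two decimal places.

9.08%

Labor's share = 1 − 0.33 = 0.67.
gY = gA + 0.67×1.2 + 0.33×g.
0.33×g = 3.4 + 0.4 − 0.804 = 2.996.
g = 2.996 / 0.33 = 9.0788%.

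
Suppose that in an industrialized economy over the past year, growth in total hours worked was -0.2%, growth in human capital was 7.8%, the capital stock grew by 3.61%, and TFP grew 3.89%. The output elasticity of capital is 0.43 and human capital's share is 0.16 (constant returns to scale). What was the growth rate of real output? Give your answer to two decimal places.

Labor's share = 1 − 0.43 − 0.16 = 0.41.
The capital stock: 0.43 × 3.61 = 1.5523 pp.
Human capital: 0.16 × 7.8 = 1.248 pp.
Total hours worked: 0.41 × (-0.2) = -0.082 pp.
Output growth = 3.89 + 2.7183 = 6.6083%.

Real output growth was 6.61%.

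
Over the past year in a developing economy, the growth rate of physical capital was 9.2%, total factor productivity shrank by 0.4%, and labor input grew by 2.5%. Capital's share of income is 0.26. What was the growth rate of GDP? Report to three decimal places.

Labor's share = 1 − 0.26 = 0.74.
Physical capital: 0.26 × 9.2 = 2.392 pp.
Labor input: 0.74 × 2.5 = 1.85 pp.
Output growth = -0.4 + 4.242 = 3.842%.

GDP grew 3.842%.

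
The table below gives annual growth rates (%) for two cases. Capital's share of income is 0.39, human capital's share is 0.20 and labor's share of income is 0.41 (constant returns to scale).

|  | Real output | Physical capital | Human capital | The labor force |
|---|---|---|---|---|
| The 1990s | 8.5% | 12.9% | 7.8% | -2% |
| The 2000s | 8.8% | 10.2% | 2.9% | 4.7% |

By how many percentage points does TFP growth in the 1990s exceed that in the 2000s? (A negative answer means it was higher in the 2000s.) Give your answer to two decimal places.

Labor's share = 1 − 0.39 − 0.2 = 0.41.
The 1990s: TFP = 8.5 − 5.031 − 1.56 + 0.82 = 2.729%.
The 2000s: TFP = 8.8 − 3.978 − 0.58 − 1.927 = 2.315%.
Difference = 2.729 − (2.315) = 0.414 pp.

0.41 percentage points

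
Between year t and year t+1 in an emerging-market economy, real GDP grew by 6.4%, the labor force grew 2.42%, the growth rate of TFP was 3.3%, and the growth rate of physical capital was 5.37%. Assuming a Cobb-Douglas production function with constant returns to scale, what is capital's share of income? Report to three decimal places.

gY = gA + α·gK + (1−α)·gL, so gY − gA − gL = α(gK − gL).
6.4 − 3.3 − 2.42 = α × (5.37 − 2.42).
0.68 = 2.95 α, so α = 0.23051.

0.231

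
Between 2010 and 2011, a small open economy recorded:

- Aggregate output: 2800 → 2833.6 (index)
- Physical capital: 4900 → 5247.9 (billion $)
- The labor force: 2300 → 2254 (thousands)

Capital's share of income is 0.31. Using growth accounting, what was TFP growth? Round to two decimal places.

Aggregate output growth = (2833.6 − 2800) / 2800 = 1.2%.
Physical capital growth = (5247.9 − 4900) / 4900 = 7.1%.
The labor force growth = (2254 − 2300) / 2300 = -2%.
Labor's share = 1 − 0.31 = 0.69.
Physical capital: 0.31 × 7.1 = 2.201 pp.
The labor force: 0.69 × (-2) = -1.38 pp.
TFP growth = 1.2 − 0.821 = 0.379%.

0.38%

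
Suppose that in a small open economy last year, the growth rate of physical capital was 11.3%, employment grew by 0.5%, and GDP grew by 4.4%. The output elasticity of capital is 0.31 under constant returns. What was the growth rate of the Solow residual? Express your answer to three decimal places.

0.552%

Labor's share = 1 − 0.31 = 0.69.
Physical capital: 0.31 × 11.3 = 3.503 pp.
Employment: 0.69 × 0.5 = 0.345 pp.
TFP growth = 4.4 − 3.848 = 0.552%.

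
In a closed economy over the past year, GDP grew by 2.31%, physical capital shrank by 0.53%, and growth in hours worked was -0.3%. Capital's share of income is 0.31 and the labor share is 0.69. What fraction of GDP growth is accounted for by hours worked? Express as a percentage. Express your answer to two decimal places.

Labor's share = 1 − 0.31 = 0.69.
Hours worked contributed 0.69 × (-0.3) = -0.207 pp.
Share of growth = -0.207 / 2.31 × 100 = -8.961%.

-8.96%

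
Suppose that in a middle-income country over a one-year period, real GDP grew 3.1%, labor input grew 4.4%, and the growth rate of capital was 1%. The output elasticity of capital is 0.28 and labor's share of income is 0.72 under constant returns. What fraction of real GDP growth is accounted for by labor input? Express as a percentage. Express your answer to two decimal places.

Labor input accounted for 102.19% of growth.

Labor's share = 1 − 0.28 = 0.72.
Labor input contributed 0.72 × 4.4 = 3.168 pp.
Share of growth = 3.168 / 3.1 × 100 = 102.1935%.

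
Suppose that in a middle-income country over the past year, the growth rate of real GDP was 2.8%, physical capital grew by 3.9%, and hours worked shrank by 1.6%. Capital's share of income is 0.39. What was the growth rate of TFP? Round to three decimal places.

2.255%

Labor's share = 1 − 0.39 = 0.61.
Physical capital: 0.39 × 3.9 = 1.521 pp.
Hours worked: 0.61 × (-1.6) = -0.976 pp.
TFP growth = 2.8 − 0.545 = 2.255%.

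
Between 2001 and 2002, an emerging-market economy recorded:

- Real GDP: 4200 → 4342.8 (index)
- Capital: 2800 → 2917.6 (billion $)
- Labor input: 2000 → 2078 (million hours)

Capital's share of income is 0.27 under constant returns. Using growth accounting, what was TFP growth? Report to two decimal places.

-0.58%

Real GDP growth = (4342.8 − 4200) / 4200 = 3.4%.
Capital growth = (2917.6 − 2800) / 2800 = 4.2%.
Labor input growth = (2078 − 2000) / 2000 = 3.9%.
Labor's share = 1 − 0.27 = 0.73.
Capital: 0.27 × 4.2 = 1.134 pp.
Labor input: 0.73 × 3.9 = 2.847 pp.
TFP growth = 3.4 − 3.981 = -0.581%.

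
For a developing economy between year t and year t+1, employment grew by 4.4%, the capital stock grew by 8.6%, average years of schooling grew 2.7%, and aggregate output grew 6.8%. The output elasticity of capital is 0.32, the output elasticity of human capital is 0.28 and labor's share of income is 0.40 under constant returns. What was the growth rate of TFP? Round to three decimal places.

Labor's share = 1 − 0.32 − 0.28 = 0.4.
The capital stock: 0.32 × 8.6 = 2.752 pp.
Average years of schooling: 0.28 × 2.7 = 0.756 pp.
Employment: 0.4 × 4.4 = 1.76 pp.
TFP growth = 6.8 − 5.268 = 1.532%.

1.532%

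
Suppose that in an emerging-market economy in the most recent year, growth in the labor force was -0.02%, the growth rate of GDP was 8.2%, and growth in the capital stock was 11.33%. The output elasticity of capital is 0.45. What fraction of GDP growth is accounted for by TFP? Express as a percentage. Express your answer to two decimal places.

Labor's share = 1 − 0.45 = 0.55.
The capital stock: 0.45 × 11.33 = 5.0985 pp.
The labor force: 0.55 × (-0.02) = -0.011 pp.
TFP growth = 8.2 − 5.0875 = 3.1125%.
TFP share of growth = 3.1125 / 8.2 × 100 = 37.9573%.

37.96%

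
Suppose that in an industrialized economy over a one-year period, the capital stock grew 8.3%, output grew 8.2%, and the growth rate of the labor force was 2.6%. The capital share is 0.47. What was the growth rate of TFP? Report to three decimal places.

TFP grew 2.921%.

Labor's share = 1 − 0.47 = 0.53.
The capital stock: 0.47 × 8.3 = 3.901 pp.
The labor force: 0.53 × 2.6 = 1.378 pp.
TFP growth = 8.2 − 5.279 = 2.921%.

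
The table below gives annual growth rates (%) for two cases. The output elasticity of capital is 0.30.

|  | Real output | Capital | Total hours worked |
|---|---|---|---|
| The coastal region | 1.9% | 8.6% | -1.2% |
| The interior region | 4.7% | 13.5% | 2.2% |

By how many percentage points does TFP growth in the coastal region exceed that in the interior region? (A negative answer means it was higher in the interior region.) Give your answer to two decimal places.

Labor's share = 1 − 0.3 = 0.7.
The coastal region: TFP = 1.9 − 2.58 + 0.84 = 0.16%.
The interior region: TFP = 4.7 − 4.05 − 1.54 = -0.89%.
Difference = 0.16 − (-0.89) = 1.05 pp.

1.05 percentage points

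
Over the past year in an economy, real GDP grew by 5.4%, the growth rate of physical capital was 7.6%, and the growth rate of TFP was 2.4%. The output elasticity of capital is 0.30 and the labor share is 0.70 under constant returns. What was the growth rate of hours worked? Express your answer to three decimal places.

Labor's share = 1 − 0.3 = 0.7.
gY = gA + 0.3×7.6 + 0.7×g.
0.7×g = 5.4 − 2.4 − 2.28 = 0.72.
g = 0.72 / 0.7 = 1.02857%.

1.029%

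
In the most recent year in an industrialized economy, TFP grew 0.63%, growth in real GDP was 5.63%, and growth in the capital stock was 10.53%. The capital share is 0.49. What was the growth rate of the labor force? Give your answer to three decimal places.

Labor's share = 1 − 0.49 = 0.51.
gY = gA + 0.49×10.53 + 0.51×g.
0.51×g = 5.63 − 0.63 − 5.1597 = -0.1597.
g = -0.1597 / 0.51 = -0.31314%.

-0.313%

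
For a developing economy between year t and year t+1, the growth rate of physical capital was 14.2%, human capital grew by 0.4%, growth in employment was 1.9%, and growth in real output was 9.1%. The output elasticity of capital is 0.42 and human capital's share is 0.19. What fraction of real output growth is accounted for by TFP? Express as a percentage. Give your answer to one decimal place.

Labor's share = 1 − 0.42 − 0.19 = 0.39.
Physical capital: 0.42 × 14.2 = 5.964 pp.
Human capital: 0.19 × 0.4 = 0.076 pp.
Employment: 0.39 × 1.9 = 0.741 pp.
TFP growth = 9.1 − 6.781 = 2.319%.
TFP share of growth = 2.319 / 9.1 × 100 = 25.484%.

TFP accounted for 25.5% of growth.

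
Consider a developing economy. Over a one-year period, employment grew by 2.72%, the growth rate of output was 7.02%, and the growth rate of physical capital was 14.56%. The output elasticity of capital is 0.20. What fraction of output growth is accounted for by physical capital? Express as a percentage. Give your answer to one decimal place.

41.5%

Physical capital contributed 0.2 × 14.56 = 2.912 pp.
Share of growth = 2.912 / 7.02 × 100 = 41.481%.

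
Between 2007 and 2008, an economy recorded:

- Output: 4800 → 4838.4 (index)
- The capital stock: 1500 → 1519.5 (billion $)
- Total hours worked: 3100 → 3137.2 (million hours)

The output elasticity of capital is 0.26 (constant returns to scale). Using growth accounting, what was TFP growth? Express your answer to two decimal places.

-0.43%

Output growth = (4838.4 − 4800) / 4800 = 0.8%.
The capital stock growth = (1519.5 − 1500) / 1500 = 1.3%.
Total hours worked growth = (3137.2 − 3100) / 3100 = 1.2%.
Labor's share = 1 − 0.26 = 0.74.
The capital stock: 0.26 × 1.3 = 0.338 pp.
Total hours worked: 0.74 × 1.2 = 0.888 pp.
TFP growth = 0.8 − 1.226 = -0.426%.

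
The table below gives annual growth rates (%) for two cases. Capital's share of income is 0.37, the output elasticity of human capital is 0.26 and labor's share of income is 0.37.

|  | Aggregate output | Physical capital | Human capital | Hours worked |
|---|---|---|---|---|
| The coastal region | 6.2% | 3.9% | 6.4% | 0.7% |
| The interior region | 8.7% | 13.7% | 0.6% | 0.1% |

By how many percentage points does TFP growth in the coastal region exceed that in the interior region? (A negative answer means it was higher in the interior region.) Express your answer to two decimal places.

Labor's share = 1 − 0.37 − 0.26 = 0.37.
The coastal region: TFP = 6.2 − 1.443 − 1.664 − 0.259 = 2.834%.
The interior region: TFP = 8.7 − 5.069 − 0.156 − 0.037 = 3.438%.
Difference = 2.834 − (3.438) = -0.604 pp.

-0.60 percentage points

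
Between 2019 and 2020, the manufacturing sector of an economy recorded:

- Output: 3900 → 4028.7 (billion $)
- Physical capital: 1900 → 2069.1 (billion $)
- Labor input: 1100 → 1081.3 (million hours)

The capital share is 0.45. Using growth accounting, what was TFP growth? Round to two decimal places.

0.23%

Output growth = (4028.7 − 3900) / 3900 = 3.3%.
Physical capital growth = (2069.1 − 1900) / 1900 = 8.9%.
Labor input growth = (1081.3 − 1100) / 1100 = -1.7%.
Labor's share = 1 − 0.45 = 0.55.
Physical capital: 0.45 × 8.9 = 4.005 pp.
Labor input: 0.55 × (-1.7) = -0.935 pp.
TFP growth = 3.3 − 3.07 = 0.23%.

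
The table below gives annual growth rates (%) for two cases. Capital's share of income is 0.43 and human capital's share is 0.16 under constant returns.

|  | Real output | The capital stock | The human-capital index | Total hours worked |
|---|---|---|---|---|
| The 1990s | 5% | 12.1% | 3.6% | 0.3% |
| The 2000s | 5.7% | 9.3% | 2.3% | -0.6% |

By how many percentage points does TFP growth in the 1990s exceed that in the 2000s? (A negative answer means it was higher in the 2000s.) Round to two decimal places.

Labor's share = 1 − 0.43 − 0.16 = 0.41.
The 1990s: TFP = 5 − 5.203 − 0.576 − 0.123 = -0.902%.
The 2000s: TFP = 5.7 − 3.999 − 0.368 + 0.246 = 1.579%.
Difference = -0.902 − (1.579) = -2.481 pp.

-2.48 percentage points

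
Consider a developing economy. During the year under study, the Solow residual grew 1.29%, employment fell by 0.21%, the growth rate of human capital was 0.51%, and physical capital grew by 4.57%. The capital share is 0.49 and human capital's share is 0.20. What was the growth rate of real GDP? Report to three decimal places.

3.566%

Labor's share = 1 − 0.49 − 0.2 = 0.31.
Physical capital: 0.49 × 4.57 = 2.2393 pp.
Human capital: 0.2 × 0.51 = 0.102 pp.
Employment: 0.31 × (-0.21) = -0.0651 pp.
Output growth = 1.29 + 2.2762 = 3.5662%.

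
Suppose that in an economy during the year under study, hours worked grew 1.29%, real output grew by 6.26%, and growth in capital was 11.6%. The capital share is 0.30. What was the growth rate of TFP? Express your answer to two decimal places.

1.88%

Labor's share = 1 − 0.3 = 0.7.
Capital: 0.3 × 11.6 = 3.48 pp.
Hours worked: 0.7 × 1.29 = 0.903 pp.
TFP growth = 6.26 − 4.383 = 1.877%.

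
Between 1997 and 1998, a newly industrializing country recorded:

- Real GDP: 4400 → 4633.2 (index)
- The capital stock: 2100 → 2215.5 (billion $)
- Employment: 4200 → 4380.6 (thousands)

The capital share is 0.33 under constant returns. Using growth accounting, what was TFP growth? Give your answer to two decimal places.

TFP grew 0.60%.

Real GDP growth = (4633.2 − 4400) / 4400 = 5.3%.
The capital stock growth = (2215.5 − 2100) / 2100 = 5.5%.
Employment growth = (4380.6 − 4200) / 4200 = 4.3%.
Labor's share = 1 − 0.33 = 0.67.
The capital stock: 0.33 × 5.5 = 1.815 pp.
Employment: 0.67 × 4.3 = 2.881 pp.
TFP growth = 5.3 − 4.696 = 0.604%.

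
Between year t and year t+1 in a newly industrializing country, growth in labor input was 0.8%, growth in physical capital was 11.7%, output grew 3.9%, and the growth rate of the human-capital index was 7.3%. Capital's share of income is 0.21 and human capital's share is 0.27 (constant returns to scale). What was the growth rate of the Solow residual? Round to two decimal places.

Labor's share = 1 − 0.21 − 0.27 = 0.52.
Physical capital: 0.21 × 11.7 = 2.457 pp.
The human-capital index: 0.27 × 7.3 = 1.971 pp.
Labor input: 0.52 × 0.8 = 0.416 pp.
TFP growth = 3.9 − 4.844 = -0.944%.

-0.94%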